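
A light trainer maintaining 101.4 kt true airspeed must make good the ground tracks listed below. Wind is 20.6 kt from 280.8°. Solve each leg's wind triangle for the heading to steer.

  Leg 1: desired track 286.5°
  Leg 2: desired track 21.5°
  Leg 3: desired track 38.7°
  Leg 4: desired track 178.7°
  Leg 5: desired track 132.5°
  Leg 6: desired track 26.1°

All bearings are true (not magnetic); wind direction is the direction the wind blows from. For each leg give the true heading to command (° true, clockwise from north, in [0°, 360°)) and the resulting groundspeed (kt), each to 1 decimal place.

Leg 1: heading=285.3°, groundspeed=80.9 kt
Leg 2: heading=10.0°, groundspeed=103.2 kt
Leg 3: heading=28.4°, groundspeed=109.4 kt
Leg 4: heading=190.2°, groundspeed=103.7 kt
Leg 5: heading=138.6°, groundspeed=118.3 kt
Leg 6: heading=14.8°, groundspeed=104.9 kt

Leg 1: desired track 286.5°; wind correction -1.2° → command heading 285.3°, groundspeed 80.9 kt
Leg 2: desired track 21.5°; wind correction -11.5° → command heading 10.0°, groundspeed 103.2 kt
Leg 3: desired track 38.7°; wind correction -10.3° → command heading 28.4°, groundspeed 109.4 kt
Leg 4: desired track 178.7°; wind correction +11.5° → command heading 190.2°, groundspeed 103.7 kt
Leg 5: desired track 132.5°; wind correction +6.1° → command heading 138.6°, groundspeed 118.3 kt
Leg 6: desired track 26.1°; wind correction -11.3° → command heading 14.8°, groundspeed 104.9 kt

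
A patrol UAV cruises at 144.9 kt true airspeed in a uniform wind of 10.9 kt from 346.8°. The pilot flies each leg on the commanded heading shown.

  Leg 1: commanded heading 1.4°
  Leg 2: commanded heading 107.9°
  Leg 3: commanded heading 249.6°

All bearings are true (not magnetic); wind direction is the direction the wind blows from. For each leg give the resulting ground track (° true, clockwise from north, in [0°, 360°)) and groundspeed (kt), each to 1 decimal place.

Leg 1: track=2.6°, groundspeed=134.4 kt
Leg 2: track=111.4°, groundspeed=150.8 kt
Leg 3: track=245.4°, groundspeed=146.7 kt

Leg 1: heading 1.4°; drift +1.2° → track 2.6°, groundspeed 134.4 kt
Leg 2: heading 107.9°; drift +3.5° → track 111.4°, groundspeed 150.8 kt
Leg 3: heading 249.6°; drift -4.2° → track 245.4°, groundspeed 146.7 kt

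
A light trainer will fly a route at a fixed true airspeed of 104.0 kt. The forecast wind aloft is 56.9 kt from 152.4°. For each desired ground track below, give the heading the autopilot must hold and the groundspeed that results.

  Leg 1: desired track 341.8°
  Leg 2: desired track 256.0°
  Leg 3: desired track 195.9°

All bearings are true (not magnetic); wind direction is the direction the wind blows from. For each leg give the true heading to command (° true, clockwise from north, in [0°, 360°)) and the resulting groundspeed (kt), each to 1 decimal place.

Leg 1: heading=346.9°, groundspeed=159.7 kt
Leg 2: heading=223.9°, groundspeed=101.5 kt
Leg 3: heading=173.8°, groundspeed=55.1 kt

Leg 1: desired track 341.8°; wind correction +5.1° → command heading 346.9°, groundspeed 159.7 kt
Leg 2: desired track 256.0°; wind correction -32.1° → command heading 223.9°, groundspeed 101.5 kt
Leg 3: desired track 195.9°; wind correction -22.1° → command heading 173.8°, groundspeed 55.1 kt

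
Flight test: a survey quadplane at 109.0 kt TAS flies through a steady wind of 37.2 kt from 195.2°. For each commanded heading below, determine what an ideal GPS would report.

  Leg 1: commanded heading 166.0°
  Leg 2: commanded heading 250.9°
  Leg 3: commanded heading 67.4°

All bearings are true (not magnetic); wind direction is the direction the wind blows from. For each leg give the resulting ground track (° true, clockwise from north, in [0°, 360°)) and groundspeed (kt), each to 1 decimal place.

Leg 1: track=152.7°, groundspeed=78.6 kt
Leg 2: track=270.1°, groundspeed=93.2 kt
Leg 3: track=54.8°, groundspeed=135.0 kt

Leg 1: heading 166.0°; drift -13.3° → track 152.7°, groundspeed 78.6 kt
Leg 2: heading 250.9°; drift +19.2° → track 270.1°, groundspeed 93.2 kt
Leg 3: heading 67.4°; drift -12.6° → track 54.8°, groundspeed 135.0 kt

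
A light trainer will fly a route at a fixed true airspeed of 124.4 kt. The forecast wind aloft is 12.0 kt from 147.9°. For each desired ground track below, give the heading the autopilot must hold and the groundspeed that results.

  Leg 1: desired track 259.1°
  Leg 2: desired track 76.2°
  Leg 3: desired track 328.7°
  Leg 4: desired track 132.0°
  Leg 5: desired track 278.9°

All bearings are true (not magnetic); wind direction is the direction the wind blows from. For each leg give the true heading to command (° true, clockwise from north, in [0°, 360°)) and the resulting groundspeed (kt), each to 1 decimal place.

Leg 1: heading=253.9°, groundspeed=128.2 kt
Leg 2: heading=81.5°, groundspeed=120.1 kt
Leg 3: heading=328.8°, groundspeed=136.4 kt
Leg 4: heading=133.5°, groundspeed=112.8 kt
Leg 5: heading=274.7°, groundspeed=131.9 kt

Leg 1: desired track 259.1°; wind correction -5.2° → command heading 253.9°, groundspeed 128.2 kt
Leg 2: desired track 76.2°; wind correction +5.3° → command heading 81.5°, groundspeed 120.1 kt
Leg 3: desired track 328.7°; wind correction +0.1° → command heading 328.8°, groundspeed 136.4 kt
Leg 4: desired track 132.0°; wind correction +1.5° → command heading 133.5°, groundspeed 112.8 kt
Leg 5: desired track 278.9°; wind correction -4.2° → command heading 274.7°, groundspeed 131.9 kt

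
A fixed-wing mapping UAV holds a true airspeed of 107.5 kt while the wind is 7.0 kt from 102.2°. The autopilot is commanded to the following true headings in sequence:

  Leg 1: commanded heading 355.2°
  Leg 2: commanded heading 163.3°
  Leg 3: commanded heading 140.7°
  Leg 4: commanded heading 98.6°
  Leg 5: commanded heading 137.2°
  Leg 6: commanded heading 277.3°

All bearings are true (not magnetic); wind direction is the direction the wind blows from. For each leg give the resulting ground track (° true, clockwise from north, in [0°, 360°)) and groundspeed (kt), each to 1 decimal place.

Leg 1: track=351.7°, groundspeed=109.8 kt
Leg 2: track=166.7°, groundspeed=104.3 kt
Leg 3: track=143.1°, groundspeed=102.1 kt
Leg 4: track=98.3°, groundspeed=100.5 kt
Leg 5: track=139.5°, groundspeed=101.8 kt
Leg 6: track=277.6°, groundspeed=114.5 kt

Leg 1: heading 355.2°; drift -3.5° → track 351.7°, groundspeed 109.8 kt
Leg 2: heading 163.3°; drift +3.4° → track 166.7°, groundspeed 104.3 kt
Leg 3: heading 140.7°; drift +2.4° → track 143.1°, groundspeed 102.1 kt
Leg 4: heading 98.6°; drift -0.3° → track 98.3°, groundspeed 100.5 kt
Leg 5: heading 137.2°; drift +2.3° → track 139.5°, groundspeed 101.8 kt
Leg 6: heading 277.3°; drift +0.3° → track 277.6°, groundspeed 114.5 kt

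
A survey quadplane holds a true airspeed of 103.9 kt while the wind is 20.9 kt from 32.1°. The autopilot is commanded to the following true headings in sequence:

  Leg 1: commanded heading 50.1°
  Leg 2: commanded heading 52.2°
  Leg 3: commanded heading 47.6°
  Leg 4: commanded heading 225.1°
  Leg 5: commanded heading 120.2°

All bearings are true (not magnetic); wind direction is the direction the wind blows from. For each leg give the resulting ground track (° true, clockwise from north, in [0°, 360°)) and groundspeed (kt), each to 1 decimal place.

Leg 1: heading 50.1°; drift +4.4° → track 54.5°, groundspeed 84.3 kt
Leg 2: heading 52.2°; drift +4.9° → track 57.1°, groundspeed 84.6 kt
Leg 3: heading 47.6°; drift +3.8° → track 51.4°, groundspeed 83.9 kt
Leg 4: heading 225.1°; drift -2.2° → track 222.9°, groundspeed 124.4 kt
Leg 5: heading 120.2°; drift +11.4° → track 131.6°, groundspeed 105.3 kt

Leg 1: track=54.5°, groundspeed=84.3 kt
Leg 2: track=57.1°, groundspeed=84.6 kt
Leg 3: track=51.4°, groundspeed=83.9 kt
Leg 4: track=222.9°, groundspeed=124.4 kt
Leg 5: track=131.6°, groundspeed=105.3 kt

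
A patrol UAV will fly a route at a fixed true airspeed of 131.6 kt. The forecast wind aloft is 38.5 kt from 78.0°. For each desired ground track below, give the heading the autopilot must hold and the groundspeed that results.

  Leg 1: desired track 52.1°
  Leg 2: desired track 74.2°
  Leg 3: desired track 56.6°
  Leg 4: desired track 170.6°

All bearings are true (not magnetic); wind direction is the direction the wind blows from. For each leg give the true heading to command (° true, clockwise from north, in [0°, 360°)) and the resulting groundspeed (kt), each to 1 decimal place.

Leg 1: desired track 52.1°; wind correction +7.3° → command heading 59.4°, groundspeed 95.9 kt
Leg 2: desired track 74.2°; wind correction +1.1° → command heading 75.3°, groundspeed 93.2 kt
Leg 3: desired track 56.6°; wind correction +6.1° → command heading 62.7°, groundspeed 95.0 kt
Leg 4: desired track 170.6°; wind correction -17.0° → command heading 153.6°, groundspeed 127.6 kt

Leg 1: heading=59.4°, groundspeed=95.9 kt
Leg 2: heading=75.3°, groundspeed=93.2 kt
Leg 3: heading=62.7°, groundspeed=95.0 kt
Leg 4: heading=153.6°, groundspeed=127.6 kt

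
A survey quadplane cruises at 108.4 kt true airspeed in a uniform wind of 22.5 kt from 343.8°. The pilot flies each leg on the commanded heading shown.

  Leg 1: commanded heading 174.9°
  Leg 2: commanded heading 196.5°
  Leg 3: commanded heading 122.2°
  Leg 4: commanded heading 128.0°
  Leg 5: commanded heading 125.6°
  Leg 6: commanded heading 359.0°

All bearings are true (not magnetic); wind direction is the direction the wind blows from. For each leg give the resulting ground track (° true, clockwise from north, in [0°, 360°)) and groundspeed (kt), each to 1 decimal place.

Leg 1: track=173.0°, groundspeed=130.6 kt
Leg 2: track=191.0°, groundspeed=127.9 kt
Leg 3: track=129.0°, groundspeed=126.1 kt
Leg 4: track=133.9°, groundspeed=127.3 kt
Leg 5: track=131.9°, groundspeed=126.8 kt
Leg 6: track=2.9°, groundspeed=86.9 kt

Leg 1: heading 174.9°; drift -1.9° → track 173.0°, groundspeed 130.6 kt
Leg 2: heading 196.5°; drift -5.5° → track 191.0°, groundspeed 127.9 kt
Leg 3: heading 122.2°; drift +6.8° → track 129.0°, groundspeed 126.1 kt
Leg 4: heading 128.0°; drift +5.9° → track 133.9°, groundspeed 127.3 kt
Leg 5: heading 125.6°; drift +6.3° → track 131.9°, groundspeed 126.8 kt
Leg 6: heading 359.0°; drift +3.9° → track 2.9°, groundspeed 86.9 kt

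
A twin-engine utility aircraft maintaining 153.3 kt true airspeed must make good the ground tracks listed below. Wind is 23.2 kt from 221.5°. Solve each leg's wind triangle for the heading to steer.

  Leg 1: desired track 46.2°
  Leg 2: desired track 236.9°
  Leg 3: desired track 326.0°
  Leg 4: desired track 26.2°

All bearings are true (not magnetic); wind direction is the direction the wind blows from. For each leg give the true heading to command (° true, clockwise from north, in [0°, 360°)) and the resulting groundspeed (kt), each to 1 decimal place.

Leg 1: heading=46.9°, groundspeed=176.4 kt
Leg 2: heading=234.6°, groundspeed=130.8 kt
Leg 3: heading=317.6°, groundspeed=157.5 kt
Leg 4: heading=23.9°, groundspeed=175.6 kt

Leg 1: desired track 46.2°; wind correction +0.7° → command heading 46.9°, groundspeed 176.4 kt
Leg 2: desired track 236.9°; wind correction -2.3° → command heading 234.6°, groundspeed 130.8 kt
Leg 3: desired track 326.0°; wind correction -8.4° → command heading 317.6°, groundspeed 157.5 kt
Leg 4: desired track 26.2°; wind correction -2.3° → command heading 23.9°, groundspeed 175.6 kt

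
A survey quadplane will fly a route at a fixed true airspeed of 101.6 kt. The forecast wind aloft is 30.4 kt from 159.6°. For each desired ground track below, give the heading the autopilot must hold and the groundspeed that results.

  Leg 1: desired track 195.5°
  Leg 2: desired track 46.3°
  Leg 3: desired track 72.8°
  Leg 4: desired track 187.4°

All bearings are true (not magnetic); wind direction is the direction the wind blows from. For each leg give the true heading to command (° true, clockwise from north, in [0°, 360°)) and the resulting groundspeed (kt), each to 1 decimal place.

Leg 1: desired track 195.5°; wind correction -10.1° → command heading 185.4°, groundspeed 75.4 kt
Leg 2: desired track 46.3°; wind correction +16.0° → command heading 62.3°, groundspeed 109.7 kt
Leg 3: desired track 72.8°; wind correction +17.4° → command heading 90.2°, groundspeed 95.3 kt
Leg 4: desired track 187.4°; wind correction -8.0° → command heading 179.4°, groundspeed 73.7 kt

Leg 1: heading=185.4°, groundspeed=75.4 kt
Leg 2: heading=62.3°, groundspeed=109.7 kt
Leg 3: heading=90.2°, groundspeed=95.3 kt
Leg 4: heading=179.4°, groundspeed=73.7 kt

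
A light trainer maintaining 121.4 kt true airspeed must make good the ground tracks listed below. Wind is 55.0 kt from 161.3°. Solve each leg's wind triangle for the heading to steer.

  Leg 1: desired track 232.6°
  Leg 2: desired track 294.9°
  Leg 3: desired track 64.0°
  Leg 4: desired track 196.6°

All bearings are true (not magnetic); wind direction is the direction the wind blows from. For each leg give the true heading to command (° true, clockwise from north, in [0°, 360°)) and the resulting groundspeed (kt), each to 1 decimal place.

Leg 1: heading=207.2°, groundspeed=92.0 kt
Leg 2: heading=275.7°, groundspeed=152.6 kt
Leg 3: heading=90.7°, groundspeed=115.4 kt
Leg 4: heading=181.4°, groundspeed=72.3 kt

Leg 1: desired track 232.6°; wind correction -25.4° → command heading 207.2°, groundspeed 92.0 kt
Leg 2: desired track 294.9°; wind correction -19.2° → command heading 275.7°, groundspeed 152.6 kt
Leg 3: desired track 64.0°; wind correction +26.7° → command heading 90.7°, groundspeed 115.4 kt
Leg 4: desired track 196.6°; wind correction -15.2° → command heading 181.4°, groundspeed 72.3 kt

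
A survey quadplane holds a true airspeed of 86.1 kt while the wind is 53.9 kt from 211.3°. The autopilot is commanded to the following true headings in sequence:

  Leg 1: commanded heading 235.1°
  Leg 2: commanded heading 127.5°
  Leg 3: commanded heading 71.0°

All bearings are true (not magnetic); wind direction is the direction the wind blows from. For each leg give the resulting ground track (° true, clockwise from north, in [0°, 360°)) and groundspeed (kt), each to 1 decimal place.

Leg 1: track=265.7°, groundspeed=42.7 kt
Leg 2: track=93.8°, groundspeed=96.5 kt
Leg 3: track=55.9°, groundspeed=132.1 kt

Leg 1: heading 235.1°; drift +30.6° → track 265.7°, groundspeed 42.7 kt
Leg 2: heading 127.5°; drift -33.7° → track 93.8°, groundspeed 96.5 kt
Leg 3: heading 71.0°; drift -15.1° → track 55.9°, groundspeed 132.1 kt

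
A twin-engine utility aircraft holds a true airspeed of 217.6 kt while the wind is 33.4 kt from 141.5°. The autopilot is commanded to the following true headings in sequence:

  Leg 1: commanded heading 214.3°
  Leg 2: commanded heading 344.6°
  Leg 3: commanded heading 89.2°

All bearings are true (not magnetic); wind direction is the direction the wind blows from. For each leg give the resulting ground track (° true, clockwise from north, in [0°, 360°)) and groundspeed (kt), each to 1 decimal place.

Leg 1: heading 214.3°; drift +8.7° → track 223.0°, groundspeed 210.2 kt
Leg 2: heading 344.6°; drift -3.0° → track 341.6°, groundspeed 248.7 kt
Leg 3: heading 89.2°; drift -7.6° → track 81.6°, groundspeed 198.9 kt

Leg 1: track=223.0°, groundspeed=210.2 kt
Leg 2: track=341.6°, groundspeed=248.7 kt
Leg 3: track=81.6°, groundspeed=198.9 kt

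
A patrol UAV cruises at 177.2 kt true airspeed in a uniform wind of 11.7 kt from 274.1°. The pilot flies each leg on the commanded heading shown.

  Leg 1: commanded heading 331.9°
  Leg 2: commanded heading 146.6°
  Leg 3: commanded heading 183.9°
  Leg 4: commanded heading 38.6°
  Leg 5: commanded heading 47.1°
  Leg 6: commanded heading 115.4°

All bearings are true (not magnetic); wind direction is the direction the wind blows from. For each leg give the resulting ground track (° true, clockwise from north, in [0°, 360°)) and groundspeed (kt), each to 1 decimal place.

Leg 1: heading 331.9°; drift +3.3° → track 335.2°, groundspeed 171.3 kt
Leg 2: heading 146.6°; drift -2.9° → track 143.7°, groundspeed 184.6 kt
Leg 3: heading 183.9°; drift -3.8° → track 180.1°, groundspeed 177.6 kt
Leg 4: heading 38.6°; drift +3.0° → track 41.6°, groundspeed 184.1 kt
Leg 5: heading 47.1°; drift +2.6° → track 49.7°, groundspeed 185.4 kt
Leg 6: heading 115.4°; drift -1.3° → track 114.1°, groundspeed 188.1 kt

Leg 1: track=335.2°, groundspeed=171.3 kt
Leg 2: track=143.7°, groundspeed=184.6 kt
Leg 3: track=180.1°, groundspeed=177.6 kt
Leg 4: track=41.6°, groundspeed=184.1 kt
Leg 5: track=49.7°, groundspeed=185.4 kt
Leg 6: track=114.1°, groundspeed=188.1 kt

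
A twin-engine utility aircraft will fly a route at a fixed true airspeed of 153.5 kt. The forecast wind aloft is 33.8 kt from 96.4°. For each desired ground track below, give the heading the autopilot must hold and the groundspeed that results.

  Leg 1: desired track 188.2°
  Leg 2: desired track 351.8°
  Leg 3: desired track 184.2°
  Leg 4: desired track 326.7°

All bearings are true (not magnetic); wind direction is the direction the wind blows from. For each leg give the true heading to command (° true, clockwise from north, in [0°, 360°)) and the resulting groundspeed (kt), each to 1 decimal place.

Leg 1: heading=175.5°, groundspeed=150.8 kt
Leg 2: heading=4.1°, groundspeed=158.5 kt
Leg 3: heading=171.5°, groundspeed=148.4 kt
Leg 4: heading=336.5°, groundspeed=172.9 kt

Leg 1: desired track 188.2°; wind correction -12.7° → command heading 175.5°, groundspeed 150.8 kt
Leg 2: desired track 351.8°; wind correction +12.3° → command heading 4.1°, groundspeed 158.5 kt
Leg 3: desired track 184.2°; wind correction -12.7° → command heading 171.5°, groundspeed 148.4 kt
Leg 4: desired track 326.7°; wind correction +9.8° → command heading 336.5°, groundspeed 172.9 kt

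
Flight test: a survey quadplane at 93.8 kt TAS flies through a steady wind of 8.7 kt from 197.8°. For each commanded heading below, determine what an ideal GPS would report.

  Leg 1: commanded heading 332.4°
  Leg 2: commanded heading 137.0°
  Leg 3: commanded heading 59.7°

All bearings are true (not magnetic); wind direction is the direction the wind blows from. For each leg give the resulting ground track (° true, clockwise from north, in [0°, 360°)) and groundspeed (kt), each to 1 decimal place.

Leg 1: track=335.9°, groundspeed=100.1 kt
Leg 2: track=132.2°, groundspeed=89.9 kt
Leg 3: track=56.4°, groundspeed=100.4 kt

Leg 1: heading 332.4°; drift +3.5° → track 335.9°, groundspeed 100.1 kt
Leg 2: heading 137.0°; drift -4.8° → track 132.2°, groundspeed 89.9 kt
Leg 3: heading 59.7°; drift -3.3° → track 56.4°, groundspeed 100.4 kt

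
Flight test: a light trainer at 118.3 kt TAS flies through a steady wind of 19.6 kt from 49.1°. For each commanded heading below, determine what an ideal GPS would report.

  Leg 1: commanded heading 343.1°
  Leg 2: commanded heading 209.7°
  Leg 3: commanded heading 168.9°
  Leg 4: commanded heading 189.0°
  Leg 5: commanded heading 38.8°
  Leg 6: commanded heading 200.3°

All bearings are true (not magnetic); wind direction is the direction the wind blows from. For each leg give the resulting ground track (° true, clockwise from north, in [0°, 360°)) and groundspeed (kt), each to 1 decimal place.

Leg 1: heading 343.1°; drift -9.2° → track 333.9°, groundspeed 111.8 kt
Leg 2: heading 209.7°; drift +2.7° → track 212.4°, groundspeed 136.9 kt
Leg 3: heading 168.9°; drift +7.6° → track 176.5°, groundspeed 129.2 kt
Leg 4: heading 189.0°; drift +5.4° → track 194.4°, groundspeed 133.9 kt
Leg 5: heading 38.8°; drift -2.0° → track 36.8°, groundspeed 99.1 kt
Leg 6: heading 200.3°; drift +4.0° → track 204.3°, groundspeed 135.8 kt

Leg 1: track=333.9°, groundspeed=111.8 kt
Leg 2: track=212.4°, groundspeed=136.9 kt
Leg 3: track=176.5°, groundspeed=129.2 kt
Leg 4: track=194.4°, groundspeed=133.9 kt
Leg 5: track=36.8°, groundspeed=99.1 kt
Leg 6: track=204.3°, groundspeed=135.8 kt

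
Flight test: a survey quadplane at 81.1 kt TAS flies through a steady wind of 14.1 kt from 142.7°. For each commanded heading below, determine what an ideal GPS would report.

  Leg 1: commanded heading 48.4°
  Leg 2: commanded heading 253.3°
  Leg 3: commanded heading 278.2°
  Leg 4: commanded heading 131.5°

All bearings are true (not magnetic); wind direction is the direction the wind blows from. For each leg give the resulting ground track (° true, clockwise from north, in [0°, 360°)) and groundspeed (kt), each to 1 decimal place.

Leg 1: heading 48.4°; drift -9.7° → track 38.7°, groundspeed 83.4 kt
Leg 2: heading 253.3°; drift +8.7° → track 262.0°, groundspeed 87.1 kt
Leg 3: heading 278.2°; drift +6.2° → track 284.4°, groundspeed 91.7 kt
Leg 4: heading 131.5°; drift -2.3° → track 129.2°, groundspeed 67.3 kt

Leg 1: track=38.7°, groundspeed=83.4 kt
Leg 2: track=262.0°, groundspeed=87.1 kt
Leg 3: track=284.4°, groundspeed=91.7 kt
Leg 4: track=129.2°, groundspeed=67.3 kt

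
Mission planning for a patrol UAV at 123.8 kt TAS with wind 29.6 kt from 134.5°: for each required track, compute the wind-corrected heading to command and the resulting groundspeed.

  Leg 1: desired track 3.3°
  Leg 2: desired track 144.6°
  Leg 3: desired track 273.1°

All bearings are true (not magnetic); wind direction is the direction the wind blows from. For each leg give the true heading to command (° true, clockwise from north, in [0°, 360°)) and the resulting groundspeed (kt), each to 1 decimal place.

Leg 1: desired track 3.3°; wind correction +10.4° → command heading 13.7°, groundspeed 141.3 kt
Leg 2: desired track 144.6°; wind correction -2.4° → command heading 142.2°, groundspeed 94.5 kt
Leg 3: desired track 273.1°; wind correction -9.1° → command heading 264.0°, groundspeed 144.4 kt

Leg 1: heading=13.7°, groundspeed=141.3 kt
Leg 2: heading=142.2°, groundspeed=94.5 kt
Leg 3: heading=264.0°, groundspeed=144.4 kt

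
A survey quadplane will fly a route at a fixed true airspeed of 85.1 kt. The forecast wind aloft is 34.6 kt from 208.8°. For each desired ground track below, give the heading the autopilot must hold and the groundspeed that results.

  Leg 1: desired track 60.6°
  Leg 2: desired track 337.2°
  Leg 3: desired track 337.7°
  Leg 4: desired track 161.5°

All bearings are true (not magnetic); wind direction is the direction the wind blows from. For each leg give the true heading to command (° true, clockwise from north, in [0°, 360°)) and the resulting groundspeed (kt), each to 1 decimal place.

Leg 1: heading=73.0°, groundspeed=112.5 kt
Leg 2: heading=318.6°, groundspeed=102.2 kt
Leg 3: heading=319.3°, groundspeed=102.5 kt
Leg 4: heading=178.9°, groundspeed=57.7 kt

Leg 1: desired track 60.6°; wind correction +12.4° → command heading 73.0°, groundspeed 112.5 kt
Leg 2: desired track 337.2°; wind correction -18.6° → command heading 318.6°, groundspeed 102.2 kt
Leg 3: desired track 337.7°; wind correction -18.4° → command heading 319.3°, groundspeed 102.5 kt
Leg 4: desired track 161.5°; wind correction +17.4° → command heading 178.9°, groundspeed 57.7 kt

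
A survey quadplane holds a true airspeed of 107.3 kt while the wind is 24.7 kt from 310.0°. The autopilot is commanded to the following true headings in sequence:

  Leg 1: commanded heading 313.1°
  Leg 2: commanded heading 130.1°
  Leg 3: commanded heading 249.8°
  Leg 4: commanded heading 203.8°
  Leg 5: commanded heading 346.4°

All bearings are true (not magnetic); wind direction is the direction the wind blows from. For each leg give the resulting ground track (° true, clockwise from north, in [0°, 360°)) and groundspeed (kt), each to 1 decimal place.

Leg 1: track=314.0°, groundspeed=82.6 kt
Leg 2: track=130.1°, groundspeed=132.0 kt
Leg 3: track=237.1°, groundspeed=97.4 kt
Leg 4: track=192.1°, groundspeed=116.6 kt
Leg 5: track=355.9°, groundspeed=88.6 kt

Leg 1: heading 313.1°; drift +0.9° → track 314.0°, groundspeed 82.6 kt
Leg 2: heading 130.1°; drift +0.0° → track 130.1°, groundspeed 132.0 kt
Leg 3: heading 249.8°; drift -12.7° → track 237.1°, groundspeed 97.4 kt
Leg 4: heading 203.8°; drift -11.7° → track 192.1°, groundspeed 116.6 kt
Leg 5: heading 346.4°; drift +9.5° → track 355.9°, groundspeed 88.6 kt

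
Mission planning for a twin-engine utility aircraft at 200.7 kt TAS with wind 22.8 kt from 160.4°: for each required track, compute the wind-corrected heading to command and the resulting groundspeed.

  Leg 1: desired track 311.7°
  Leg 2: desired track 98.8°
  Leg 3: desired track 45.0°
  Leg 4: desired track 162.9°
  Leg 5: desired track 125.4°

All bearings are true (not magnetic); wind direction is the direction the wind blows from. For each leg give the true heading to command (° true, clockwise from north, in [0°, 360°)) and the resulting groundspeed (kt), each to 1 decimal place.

Leg 1: heading=308.6°, groundspeed=220.4 kt
Leg 2: heading=104.5°, groundspeed=188.9 kt
Leg 3: heading=50.9°, groundspeed=209.4 kt
Leg 4: heading=162.6°, groundspeed=177.9 kt
Leg 5: heading=129.1°, groundspeed=181.6 kt

Leg 1: desired track 311.7°; wind correction -3.1° → command heading 308.6°, groundspeed 220.4 kt
Leg 2: desired track 98.8°; wind correction +5.7° → command heading 104.5°, groundspeed 188.9 kt
Leg 3: desired track 45.0°; wind correction +5.9° → command heading 50.9°, groundspeed 209.4 kt
Leg 4: desired track 162.9°; wind correction -0.3° → command heading 162.6°, groundspeed 177.9 kt
Leg 5: desired track 125.4°; wind correction +3.7° → command heading 129.1°, groundspeed 181.6 kt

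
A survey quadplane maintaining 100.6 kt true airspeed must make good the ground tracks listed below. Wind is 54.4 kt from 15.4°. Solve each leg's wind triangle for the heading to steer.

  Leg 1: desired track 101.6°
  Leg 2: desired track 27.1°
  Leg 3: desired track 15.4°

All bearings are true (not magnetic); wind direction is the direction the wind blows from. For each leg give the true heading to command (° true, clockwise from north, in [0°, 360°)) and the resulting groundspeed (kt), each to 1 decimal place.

Leg 1: heading=68.9°, groundspeed=81.1 kt
Leg 2: heading=20.8°, groundspeed=46.7 kt
Leg 3: heading=15.4°, groundspeed=46.2 kt

Leg 1: desired track 101.6°; wind correction -32.7° → command heading 68.9°, groundspeed 81.1 kt
Leg 2: desired track 27.1°; wind correction -6.3° → command heading 20.8°, groundspeed 46.7 kt
Leg 3: desired track 15.4°; wind correction +0.0° → command heading 15.4°, groundspeed 46.2 kt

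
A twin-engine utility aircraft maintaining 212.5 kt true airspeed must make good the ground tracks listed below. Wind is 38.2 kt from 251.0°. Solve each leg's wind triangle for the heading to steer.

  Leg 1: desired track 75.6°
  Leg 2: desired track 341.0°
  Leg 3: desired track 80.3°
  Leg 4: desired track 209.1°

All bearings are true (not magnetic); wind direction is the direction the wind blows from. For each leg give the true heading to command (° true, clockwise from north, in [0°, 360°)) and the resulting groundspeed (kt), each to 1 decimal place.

Leg 1: heading=76.4°, groundspeed=250.6 kt
Leg 2: heading=330.6°, groundspeed=209.0 kt
Leg 3: heading=82.0°, groundspeed=250.1 kt
Leg 4: heading=216.0°, groundspeed=182.5 kt

Leg 1: desired track 75.6°; wind correction +0.8° → command heading 76.4°, groundspeed 250.6 kt
Leg 2: desired track 341.0°; wind correction -10.4° → command heading 330.6°, groundspeed 209.0 kt
Leg 3: desired track 80.3°; wind correction +1.7° → command heading 82.0°, groundspeed 250.1 kt
Leg 4: desired track 209.1°; wind correction +6.9° → command heading 216.0°, groundspeed 182.5 kt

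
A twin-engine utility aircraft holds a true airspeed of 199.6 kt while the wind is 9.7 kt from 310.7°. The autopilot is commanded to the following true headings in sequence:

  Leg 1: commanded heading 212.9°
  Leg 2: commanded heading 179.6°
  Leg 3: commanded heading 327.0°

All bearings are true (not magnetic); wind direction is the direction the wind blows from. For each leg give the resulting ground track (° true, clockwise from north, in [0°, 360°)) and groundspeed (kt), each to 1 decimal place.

Leg 1: heading 212.9°; drift -2.7° → track 210.2°, groundspeed 201.1 kt
Leg 2: heading 179.6°; drift -2.0° → track 177.6°, groundspeed 206.1 kt
Leg 3: heading 327.0°; drift +0.8° → track 327.8°, groundspeed 190.3 kt

Leg 1: track=210.2°, groundspeed=201.1 kt
Leg 2: track=177.6°, groundspeed=206.1 kt
Leg 3: track=327.8°, groundspeed=190.3 kt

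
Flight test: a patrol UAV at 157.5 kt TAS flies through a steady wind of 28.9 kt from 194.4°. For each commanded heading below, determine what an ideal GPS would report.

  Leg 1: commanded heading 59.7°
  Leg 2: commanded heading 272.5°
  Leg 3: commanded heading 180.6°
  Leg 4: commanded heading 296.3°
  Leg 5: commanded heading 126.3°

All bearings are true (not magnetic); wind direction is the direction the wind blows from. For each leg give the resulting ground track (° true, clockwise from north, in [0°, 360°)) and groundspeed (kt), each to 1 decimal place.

Leg 1: heading 59.7°; drift -6.6° → track 53.1°, groundspeed 179.0 kt
Leg 2: heading 272.5°; drift +10.6° → track 283.1°, groundspeed 154.2 kt
Leg 3: heading 180.6°; drift -3.0° → track 177.6°, groundspeed 129.6 kt
Leg 4: heading 296.3°; drift +9.8° → track 306.1°, groundspeed 165.9 kt
Leg 5: heading 126.3°; drift -10.4° → track 115.9°, groundspeed 149.2 kt

Leg 1: track=53.1°, groundspeed=179.0 kt
Leg 2: track=283.1°, groundspeed=154.2 kt
Leg 3: track=177.6°, groundspeed=129.6 kt
Leg 4: track=306.1°, groundspeed=165.9 kt
Leg 5: track=115.9°, groundspeed=149.2 kt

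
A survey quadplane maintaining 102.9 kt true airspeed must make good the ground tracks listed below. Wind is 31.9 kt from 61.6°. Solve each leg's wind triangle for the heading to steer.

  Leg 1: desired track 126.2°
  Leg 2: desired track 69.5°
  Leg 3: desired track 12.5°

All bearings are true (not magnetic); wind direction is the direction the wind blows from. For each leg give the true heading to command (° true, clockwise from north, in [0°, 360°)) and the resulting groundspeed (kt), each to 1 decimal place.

Leg 1: desired track 126.2°; wind correction -16.3° → command heading 109.9°, groundspeed 85.1 kt
Leg 2: desired track 69.5°; wind correction -2.4° → command heading 67.1°, groundspeed 71.2 kt
Leg 3: desired track 12.5°; wind correction +13.6° → command heading 26.1°, groundspeed 79.1 kt

Leg 1: heading=109.9°, groundspeed=85.1 kt
Leg 2: heading=67.1°, groundspeed=71.2 kt
Leg 3: heading=26.1°, groundspeed=79.1 kt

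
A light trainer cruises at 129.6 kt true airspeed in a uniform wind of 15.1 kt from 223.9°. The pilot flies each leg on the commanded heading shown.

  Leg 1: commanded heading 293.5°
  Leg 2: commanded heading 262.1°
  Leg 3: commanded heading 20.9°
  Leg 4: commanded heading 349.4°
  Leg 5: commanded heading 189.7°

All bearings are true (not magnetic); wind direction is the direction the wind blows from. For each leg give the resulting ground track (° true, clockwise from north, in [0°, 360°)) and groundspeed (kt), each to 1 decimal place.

Leg 1: heading 293.5°; drift +6.5° → track 300.0°, groundspeed 125.1 kt
Leg 2: heading 262.1°; drift +4.5° → track 266.6°, groundspeed 118.1 kt
Leg 3: heading 20.9°; drift +2.4° → track 23.3°, groundspeed 143.6 kt
Leg 4: heading 349.4°; drift +5.1° → track 354.5°, groundspeed 138.9 kt
Leg 5: heading 189.7°; drift -4.1° → track 185.6°, groundspeed 117.4 kt

Leg 1: track=300.0°, groundspeed=125.1 kt
Leg 2: track=266.6°, groundspeed=118.1 kt
Leg 3: track=23.3°, groundspeed=143.6 kt
Leg 4: track=354.5°, groundspeed=138.9 kt
Leg 5: track=185.6°, groundspeed=117.4 kt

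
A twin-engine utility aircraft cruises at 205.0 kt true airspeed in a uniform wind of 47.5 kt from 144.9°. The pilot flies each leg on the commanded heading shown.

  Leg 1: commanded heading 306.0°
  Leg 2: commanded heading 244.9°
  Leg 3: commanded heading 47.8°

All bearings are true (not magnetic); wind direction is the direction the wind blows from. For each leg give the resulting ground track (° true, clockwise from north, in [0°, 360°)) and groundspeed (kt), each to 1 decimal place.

Leg 1: track=309.5°, groundspeed=250.4 kt
Leg 2: track=257.3°, groundspeed=218.3 kt
Leg 3: track=35.2°, groundspeed=216.1 kt

Leg 1: heading 306.0°; drift +3.5° → track 309.5°, groundspeed 250.4 kt
Leg 2: heading 244.9°; drift +12.4° → track 257.3°, groundspeed 218.3 kt
Leg 3: heading 47.8°; drift -12.6° → track 35.2°, groundspeed 216.1 kt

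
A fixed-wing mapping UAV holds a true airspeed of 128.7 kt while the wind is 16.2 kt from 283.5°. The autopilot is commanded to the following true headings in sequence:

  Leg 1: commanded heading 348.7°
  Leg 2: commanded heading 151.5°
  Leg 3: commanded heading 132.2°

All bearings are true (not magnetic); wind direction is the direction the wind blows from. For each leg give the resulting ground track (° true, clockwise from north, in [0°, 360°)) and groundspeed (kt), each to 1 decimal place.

Leg 1: track=355.6°, groundspeed=122.8 kt
Leg 2: track=146.6°, groundspeed=140.1 kt
Leg 3: track=129.1°, groundspeed=143.1 kt

Leg 1: heading 348.7°; drift +6.9° → track 355.6°, groundspeed 122.8 kt
Leg 2: heading 151.5°; drift -4.9° → track 146.6°, groundspeed 140.1 kt
Leg 3: heading 132.2°; drift -3.1° → track 129.1°, groundspeed 143.1 kt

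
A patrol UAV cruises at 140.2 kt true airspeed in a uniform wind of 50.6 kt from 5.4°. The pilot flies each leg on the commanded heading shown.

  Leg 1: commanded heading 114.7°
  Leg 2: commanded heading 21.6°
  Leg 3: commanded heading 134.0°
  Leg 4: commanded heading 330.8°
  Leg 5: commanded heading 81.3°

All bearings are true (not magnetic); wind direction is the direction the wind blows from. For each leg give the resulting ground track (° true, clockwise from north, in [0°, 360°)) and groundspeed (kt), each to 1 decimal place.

Leg 1: heading 114.7°; drift +16.9° → track 131.6°, groundspeed 164.0 kt
Leg 2: heading 21.6°; drift +8.8° → track 30.4°, groundspeed 92.7 kt
Leg 3: heading 134.0°; drift +13.0° → track 147.0°, groundspeed 176.3 kt
Leg 4: heading 330.8°; drift -16.3° → track 314.5°, groundspeed 102.7 kt
Leg 5: heading 81.3°; drift +21.0° → track 102.3°, groundspeed 137.0 kt

Leg 1: track=131.6°, groundspeed=164.0 kt
Leg 2: track=30.4°, groundspeed=92.7 kt
Leg 3: track=147.0°, groundspeed=176.3 kt
Leg 4: track=314.5°, groundspeed=102.7 kt
Leg 5: track=102.3°, groundspeed=137.0 kt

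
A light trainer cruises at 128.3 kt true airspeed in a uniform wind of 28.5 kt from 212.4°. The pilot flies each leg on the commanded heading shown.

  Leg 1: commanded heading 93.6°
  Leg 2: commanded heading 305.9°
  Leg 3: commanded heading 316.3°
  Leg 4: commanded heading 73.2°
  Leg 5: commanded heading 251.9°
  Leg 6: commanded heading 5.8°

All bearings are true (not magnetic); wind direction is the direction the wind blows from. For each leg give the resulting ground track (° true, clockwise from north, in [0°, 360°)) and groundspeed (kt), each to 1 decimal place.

Leg 1: heading 93.6°; drift -10.0° → track 83.6°, groundspeed 144.2 kt
Leg 2: heading 305.9°; drift +12.3° → track 318.2°, groundspeed 133.1 kt
Leg 3: heading 316.3°; drift +11.6° → track 327.9°, groundspeed 137.9 kt
Leg 4: heading 73.2°; drift -7.1° → track 66.1°, groundspeed 151.0 kt
Leg 5: heading 251.9°; drift +9.7° → track 261.6°, groundspeed 107.8 kt
Leg 6: heading 5.8°; drift +4.7° → track 10.5°, groundspeed 154.3 kt

Leg 1: track=83.6°, groundspeed=144.2 kt
Leg 2: track=318.2°, groundspeed=133.1 kt
Leg 3: track=327.9°, groundspeed=137.9 kt
Leg 4: track=66.1°, groundspeed=151.0 kt
Leg 5: track=261.6°, groundspeed=107.8 kt
Leg 6: track=10.5°, groundspeed=154.3 kt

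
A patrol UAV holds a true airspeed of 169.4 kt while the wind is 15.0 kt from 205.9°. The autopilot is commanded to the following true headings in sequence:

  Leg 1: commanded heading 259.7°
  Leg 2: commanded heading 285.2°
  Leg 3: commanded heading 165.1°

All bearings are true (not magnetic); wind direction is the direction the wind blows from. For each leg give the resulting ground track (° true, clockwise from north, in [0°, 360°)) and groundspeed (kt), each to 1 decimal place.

Leg 1: track=264.0°, groundspeed=161.0 kt
Leg 2: track=290.3°, groundspeed=167.3 kt
Leg 3: track=161.6°, groundspeed=158.3 kt

Leg 1: heading 259.7°; drift +4.3° → track 264.0°, groundspeed 161.0 kt
Leg 2: heading 285.2°; drift +5.1° → track 290.3°, groundspeed 167.3 kt
Leg 3: heading 165.1°; drift -3.5° → track 161.6°, groundspeed 158.3 kt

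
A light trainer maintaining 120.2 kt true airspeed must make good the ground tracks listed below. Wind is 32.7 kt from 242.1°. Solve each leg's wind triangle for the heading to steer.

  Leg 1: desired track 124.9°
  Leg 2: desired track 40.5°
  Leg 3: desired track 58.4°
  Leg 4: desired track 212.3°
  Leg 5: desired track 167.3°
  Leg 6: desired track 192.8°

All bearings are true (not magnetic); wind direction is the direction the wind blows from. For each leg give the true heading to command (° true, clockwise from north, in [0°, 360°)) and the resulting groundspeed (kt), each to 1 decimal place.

Leg 1: heading=138.9°, groundspeed=131.6 kt
Leg 2: heading=34.8°, groundspeed=150.0 kt
Leg 3: heading=57.4°, groundspeed=152.8 kt
Leg 4: heading=220.1°, groundspeed=90.7 kt
Leg 5: heading=182.5°, groundspeed=107.4 kt
Leg 6: heading=204.7°, groundspeed=96.3 kt

Leg 1: desired track 124.9°; wind correction +14.0° → command heading 138.9°, groundspeed 131.6 kt
Leg 2: desired track 40.5°; wind correction -5.7° → command heading 34.8°, groundspeed 150.0 kt
Leg 3: desired track 58.4°; wind correction -1.0° → command heading 57.4°, groundspeed 152.8 kt
Leg 4: desired track 212.3°; wind correction +7.8° → command heading 220.1°, groundspeed 90.7 kt
Leg 5: desired track 167.3°; wind correction +15.2° → command heading 182.5°, groundspeed 107.4 kt
Leg 6: desired track 192.8°; wind correction +11.9° → command heading 204.7°, groundspeed 96.3 kt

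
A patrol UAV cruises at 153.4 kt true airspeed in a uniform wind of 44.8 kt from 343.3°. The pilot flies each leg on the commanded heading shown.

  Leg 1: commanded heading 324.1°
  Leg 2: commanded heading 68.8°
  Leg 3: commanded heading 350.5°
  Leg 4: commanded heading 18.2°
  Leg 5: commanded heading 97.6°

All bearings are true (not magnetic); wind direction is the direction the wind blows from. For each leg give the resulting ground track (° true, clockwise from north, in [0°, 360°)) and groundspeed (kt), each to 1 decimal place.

Leg 1: track=316.5°, groundspeed=112.1 kt
Leg 2: track=85.4°, groundspeed=156.4 kt
Leg 3: track=353.5°, groundspeed=109.1 kt
Leg 4: track=30.6°, groundspeed=119.4 kt
Leg 5: track=111.0°, groundspeed=176.6 kt

Leg 1: heading 324.1°; drift -7.6° → track 316.5°, groundspeed 112.1 kt
Leg 2: heading 68.8°; drift +16.6° → track 85.4°, groundspeed 156.4 kt
Leg 3: heading 350.5°; drift +3.0° → track 353.5°, groundspeed 109.1 kt
Leg 4: heading 18.2°; drift +12.4° → track 30.6°, groundspeed 119.4 kt
Leg 5: heading 97.6°; drift +13.4° → track 111.0°, groundspeed 176.6 kt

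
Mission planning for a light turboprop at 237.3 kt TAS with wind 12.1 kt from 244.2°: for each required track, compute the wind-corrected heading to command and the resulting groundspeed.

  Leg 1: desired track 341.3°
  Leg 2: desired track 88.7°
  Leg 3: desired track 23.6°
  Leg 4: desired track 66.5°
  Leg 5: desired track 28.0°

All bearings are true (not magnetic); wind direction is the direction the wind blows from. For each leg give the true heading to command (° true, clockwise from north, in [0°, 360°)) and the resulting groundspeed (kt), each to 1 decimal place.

Leg 1: desired track 341.3°; wind correction -2.9° → command heading 338.4°, groundspeed 238.5 kt
Leg 2: desired track 88.7°; wind correction +1.2° → command heading 89.9°, groundspeed 248.3 kt
Leg 3: desired track 23.6°; wind correction -1.9° → command heading 21.7°, groundspeed 246.4 kt
Leg 4: desired track 66.5°; wind correction +0.1° → command heading 66.6°, groundspeed 249.4 kt
Leg 5: desired track 28.0°; wind correction -1.7° → command heading 26.3°, groundspeed 247.0 kt

Leg 1: heading=338.4°, groundspeed=238.5 kt
Leg 2: heading=89.9°, groundspeed=248.3 kt
Leg 3: heading=21.7°, groundspeed=246.4 kt
Leg 4: heading=66.6°, groundspeed=249.4 kt
Leg 5: heading=26.3°, groundspeed=247.0 kt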